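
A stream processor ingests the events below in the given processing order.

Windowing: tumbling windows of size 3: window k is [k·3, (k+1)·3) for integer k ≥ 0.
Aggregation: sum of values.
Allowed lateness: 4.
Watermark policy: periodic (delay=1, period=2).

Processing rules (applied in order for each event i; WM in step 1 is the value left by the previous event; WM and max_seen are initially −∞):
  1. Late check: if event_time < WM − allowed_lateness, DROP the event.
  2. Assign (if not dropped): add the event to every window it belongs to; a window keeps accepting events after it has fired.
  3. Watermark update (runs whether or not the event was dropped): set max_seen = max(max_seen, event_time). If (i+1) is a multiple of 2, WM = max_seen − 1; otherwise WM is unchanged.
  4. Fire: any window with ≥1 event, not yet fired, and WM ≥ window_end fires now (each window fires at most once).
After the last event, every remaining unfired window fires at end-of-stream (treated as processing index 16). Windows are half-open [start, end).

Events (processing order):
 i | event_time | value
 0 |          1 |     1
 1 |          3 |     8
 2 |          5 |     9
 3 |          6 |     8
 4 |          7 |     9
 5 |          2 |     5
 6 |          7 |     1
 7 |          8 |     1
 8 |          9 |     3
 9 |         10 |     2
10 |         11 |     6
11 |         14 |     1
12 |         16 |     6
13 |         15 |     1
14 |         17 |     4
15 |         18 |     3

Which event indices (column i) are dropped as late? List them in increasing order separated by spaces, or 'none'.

none

i=0 t=1 v=1: → [0,3); WM=−∞
i=1 t=3 v=8: → [3,6); WM=2
i=2 t=5 v=9: → [3,6); WM=2
i=3 t=6 v=8: → [6,9); WM=5; [0,3) fires=1
i=4 t=7 v=9: → [6,9); WM=5
i=5 t=2 v=5: → [0,3); WM=6; [3,6) fires=17
i=6 t=7 v=1: → [6,9); WM=6
i=7 t=8 v=1: → [6,9); WM=7
i=8 t=9 v=3: → [9,12); WM=7
i=9 t=10 v=2: → [9,12); WM=9; [6,9) fires=19
i=10 t=11 v=6: → [9,12); WM=9
i=11 t=14 v=1: → [12,15); WM=13; [9,12) fires=11
i=12 t=16 v=6: → [15,18); WM=13
i=13 t=15 v=1: → [15,18); WM=15; [12,15) fires=1
i=14 t=17 v=4: → [15,18); WM=15
i=15 t=18 v=3: → [18,21); WM=17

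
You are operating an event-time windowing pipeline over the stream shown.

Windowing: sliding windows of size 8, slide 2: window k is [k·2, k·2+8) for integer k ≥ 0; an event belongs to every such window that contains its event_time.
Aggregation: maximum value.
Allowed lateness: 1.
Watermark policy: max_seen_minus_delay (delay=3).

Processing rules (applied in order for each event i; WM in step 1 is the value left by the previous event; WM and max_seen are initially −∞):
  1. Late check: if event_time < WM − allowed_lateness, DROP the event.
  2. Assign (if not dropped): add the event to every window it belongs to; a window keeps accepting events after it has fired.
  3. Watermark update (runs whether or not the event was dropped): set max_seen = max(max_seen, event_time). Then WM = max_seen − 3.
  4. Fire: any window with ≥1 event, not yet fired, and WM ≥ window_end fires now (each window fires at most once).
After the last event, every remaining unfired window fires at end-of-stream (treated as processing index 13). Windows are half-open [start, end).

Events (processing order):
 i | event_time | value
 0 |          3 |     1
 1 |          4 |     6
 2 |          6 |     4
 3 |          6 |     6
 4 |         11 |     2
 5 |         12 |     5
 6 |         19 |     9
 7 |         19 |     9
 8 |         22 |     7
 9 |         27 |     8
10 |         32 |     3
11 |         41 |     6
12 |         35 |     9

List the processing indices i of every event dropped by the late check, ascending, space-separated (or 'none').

12

i=0 t=3 v=1: → [2,10),[0,8); WM=0
i=1 t=4 v=6: → [4,12),[2,10),[0,8); WM=1
i=2 t=6 v=4: → [6,14),[4,12),[2,10),[0,8); WM=3
i=3 t=6 v=6: → [6,14),[4,12),[2,10),[0,8); WM=3
i=4 t=11 v=2: → [10,18),[8,16),[6,14),[4,12); WM=8; [0,8) fires=6
i=5 t=12 v=5: → [12,20),[10,18),[8,16),[6,14); WM=9
i=6 t=19 v=9: → [18,26),[16,24),[14,22),[12,20); WM=16; [2,10) fires=6 [4,12) fires=6 [6,14) fires=6 [8,16) fires=5
i=7 t=19 v=9: → [18,26),[16,24),[14,22),[12,20); WM=16
i=8 t=22 v=7: → [22,30),[20,28),[18,26),[16,24); WM=19; [10,18) fires=5
i=9 t=27 v=8: → [26,34),[24,32),[22,30),[20,28); WM=24; [12,20) fires=9 [14,22) fires=9 [16,24) fires=9
i=10 t=32 v=3: → [32,40),[30,38),[28,36),[26,34); WM=29; [18,26) fires=9 [20,28) fires=8
i=11 t=41 v=6: → [40,48),[38,46),[36,44),[34,42); WM=38; [22,30) fires=8 [24,32) fires=8 [26,34) fires=8 [28,36) fires=3 [30,38) fires=3
i=12 t=35 v=9: DROP (t<38-1); WM=38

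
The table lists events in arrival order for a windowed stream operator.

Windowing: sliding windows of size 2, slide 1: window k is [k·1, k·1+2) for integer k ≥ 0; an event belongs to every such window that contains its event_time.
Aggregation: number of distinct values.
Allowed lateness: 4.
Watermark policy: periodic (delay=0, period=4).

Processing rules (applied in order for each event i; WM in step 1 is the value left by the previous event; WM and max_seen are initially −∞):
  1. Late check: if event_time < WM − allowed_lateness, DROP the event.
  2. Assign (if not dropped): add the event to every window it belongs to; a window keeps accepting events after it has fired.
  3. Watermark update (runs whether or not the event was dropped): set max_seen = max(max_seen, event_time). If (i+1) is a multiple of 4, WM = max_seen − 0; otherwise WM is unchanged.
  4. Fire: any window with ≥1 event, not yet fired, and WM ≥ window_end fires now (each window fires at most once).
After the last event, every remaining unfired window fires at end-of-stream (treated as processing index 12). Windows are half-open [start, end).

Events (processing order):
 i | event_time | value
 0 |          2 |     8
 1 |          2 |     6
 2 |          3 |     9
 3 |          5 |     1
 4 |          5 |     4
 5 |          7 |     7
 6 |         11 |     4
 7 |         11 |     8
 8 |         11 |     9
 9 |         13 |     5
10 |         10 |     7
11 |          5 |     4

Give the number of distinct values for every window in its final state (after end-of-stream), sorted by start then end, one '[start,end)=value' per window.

[1,3)=2 [2,4)=3 [3,5)=1 [4,6)=2 [5,7)=2 [6,8)=1 [7,9)=1 [9,11)=1 [10,12)=4 [11,13)=3 [12,14)=1 [13,15)=1

i=0 t=2 v=8: → [2,4),[1,3); WM=−∞
i=1 t=2 v=6: → [2,4),[1,3); WM=−∞
i=2 t=3 v=9: → [3,5),[2,4); WM=−∞
i=3 t=5 v=1: → [5,7),[4,6); WM=5; [1,3) fires=2 [2,4) fires=3 [3,5) fires=1
i=4 t=5 v=4: → [5,7),[4,6); WM=5
i=5 t=7 v=7: → [7,9),[6,8); WM=5
i=6 t=11 v=4: → [11,13),[10,12); WM=5
i=7 t=11 v=8: → [11,13),[10,12); WM=11; [4,6) fires=2 [5,7) fires=2 [6,8) fires=1 [7,9) fires=1
i=8 t=11 v=9: → [11,13),[10,12); WM=11
i=9 t=13 v=5: → [13,15),[12,14); WM=11
i=10 t=10 v=7: → [10,12),[9,11); WM=11; [9,11) fires=1
i=11 t=5 v=4: DROP (t<11-4); WM=13; [10,12) fires=4 [11,13) fires=3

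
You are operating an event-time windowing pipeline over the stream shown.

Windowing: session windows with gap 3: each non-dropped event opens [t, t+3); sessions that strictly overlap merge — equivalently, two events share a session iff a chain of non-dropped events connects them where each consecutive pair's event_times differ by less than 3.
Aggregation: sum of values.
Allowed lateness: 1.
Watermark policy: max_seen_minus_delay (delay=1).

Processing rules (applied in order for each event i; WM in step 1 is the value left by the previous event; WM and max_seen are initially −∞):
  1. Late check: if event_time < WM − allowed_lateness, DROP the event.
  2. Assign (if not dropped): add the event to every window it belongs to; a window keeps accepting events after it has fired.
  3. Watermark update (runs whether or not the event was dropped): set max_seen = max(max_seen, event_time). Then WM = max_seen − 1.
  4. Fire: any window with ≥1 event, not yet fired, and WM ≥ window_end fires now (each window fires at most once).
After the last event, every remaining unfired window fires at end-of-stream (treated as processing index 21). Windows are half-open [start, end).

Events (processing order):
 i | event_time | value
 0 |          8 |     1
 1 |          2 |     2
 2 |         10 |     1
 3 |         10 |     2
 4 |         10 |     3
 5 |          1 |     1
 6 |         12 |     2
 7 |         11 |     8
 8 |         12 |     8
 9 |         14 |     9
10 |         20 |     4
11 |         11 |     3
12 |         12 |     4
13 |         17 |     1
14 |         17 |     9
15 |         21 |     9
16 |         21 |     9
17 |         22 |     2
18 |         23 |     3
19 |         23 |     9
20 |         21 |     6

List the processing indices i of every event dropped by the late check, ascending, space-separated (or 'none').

i=0 t=8 v=1: → [8,11); WM=7
i=1 t=2 v=2: DROP (t<7-1); WM=7
i=2 t=10 v=1: → [8,13); WM=9
i=3 t=10 v=2: → [8,13); WM=9
i=4 t=10 v=3: → [8,13); WM=9
i=5 t=1 v=1: DROP (t<9-1); WM=9
i=6 t=12 v=2: → [8,15); WM=11
i=7 t=11 v=8: → [8,15); WM=11
i=8 t=12 v=8: → [8,15); WM=11
i=9 t=14 v=9: → [8,17); WM=13
i=10 t=20 v=4: → [20,23); WM=19
i=11 t=11 v=3: DROP (t<19-1); WM=19
i=12 t=12 v=4: DROP (t<19-1); WM=19
i=13 t=17 v=1: DROP (t<19-1); WM=19
i=14 t=17 v=9: DROP (t<19-1); WM=19
i=15 t=21 v=9: → [20,24); WM=20
i=16 t=21 v=9: → [20,24); WM=20
i=17 t=22 v=2: → [20,25); WM=21
i=18 t=23 v=3: → [20,26); WM=22
i=19 t=23 v=9: → [20,26); WM=22
i=20 t=21 v=6: → [20,26); WM=22

1 5 11 12 13 14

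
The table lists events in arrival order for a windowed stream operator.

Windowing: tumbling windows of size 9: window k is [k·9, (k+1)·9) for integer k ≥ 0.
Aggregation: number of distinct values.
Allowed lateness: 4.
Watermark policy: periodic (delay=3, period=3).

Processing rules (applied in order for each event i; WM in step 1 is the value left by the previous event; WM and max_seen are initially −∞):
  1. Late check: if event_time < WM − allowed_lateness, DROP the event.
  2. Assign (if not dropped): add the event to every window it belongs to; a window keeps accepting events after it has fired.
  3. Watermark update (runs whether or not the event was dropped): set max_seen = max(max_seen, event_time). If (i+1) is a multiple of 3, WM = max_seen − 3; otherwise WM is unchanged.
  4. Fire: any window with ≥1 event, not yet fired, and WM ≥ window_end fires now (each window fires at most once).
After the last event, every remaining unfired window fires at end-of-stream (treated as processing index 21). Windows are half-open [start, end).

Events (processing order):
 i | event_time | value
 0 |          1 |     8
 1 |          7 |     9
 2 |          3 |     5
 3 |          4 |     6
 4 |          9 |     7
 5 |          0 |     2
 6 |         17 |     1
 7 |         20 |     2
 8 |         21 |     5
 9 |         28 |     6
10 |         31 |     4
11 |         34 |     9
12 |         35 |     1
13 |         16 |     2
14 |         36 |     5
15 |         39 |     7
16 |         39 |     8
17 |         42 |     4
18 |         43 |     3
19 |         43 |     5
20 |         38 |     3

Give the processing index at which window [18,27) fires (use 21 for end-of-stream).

11

i=0 t=1 v=8: → [0,9); WM=−∞
i=1 t=7 v=9: → [0,9); WM=−∞
i=2 t=3 v=5: → [0,9); WM=4
i=3 t=4 v=6: → [0,9); WM=4
i=4 t=9 v=7: → [9,18); WM=4
i=5 t=0 v=2: → [0,9); WM=6
i=6 t=17 v=1: → [9,18); WM=6
i=7 t=20 v=2: → [18,27); WM=6
i=8 t=21 v=5: → [18,27); WM=18; [0,9) fires=5 [9,18) fires=2
i=9 t=28 v=6: → [27,36); WM=18
i=10 t=31 v=4: → [27,36); WM=18
i=11 t=34 v=9: → [27,36); WM=31; [18,27) fires=2
i=12 t=35 v=1: → [27,36); WM=31
i=13 t=16 v=2: DROP (t<31-4); WM=31
i=14 t=36 v=5: → [36,45); WM=33
i=15 t=39 v=7: → [36,45); WM=33
i=16 t=39 v=8: → [36,45); WM=33
i=17 t=42 v=4: → [36,45); WM=39; [27,36) fires=4
i=18 t=43 v=3: → [36,45); WM=39
i=19 t=43 v=5: → [36,45); WM=39
i=20 t=38 v=3: → [36,45); WM=40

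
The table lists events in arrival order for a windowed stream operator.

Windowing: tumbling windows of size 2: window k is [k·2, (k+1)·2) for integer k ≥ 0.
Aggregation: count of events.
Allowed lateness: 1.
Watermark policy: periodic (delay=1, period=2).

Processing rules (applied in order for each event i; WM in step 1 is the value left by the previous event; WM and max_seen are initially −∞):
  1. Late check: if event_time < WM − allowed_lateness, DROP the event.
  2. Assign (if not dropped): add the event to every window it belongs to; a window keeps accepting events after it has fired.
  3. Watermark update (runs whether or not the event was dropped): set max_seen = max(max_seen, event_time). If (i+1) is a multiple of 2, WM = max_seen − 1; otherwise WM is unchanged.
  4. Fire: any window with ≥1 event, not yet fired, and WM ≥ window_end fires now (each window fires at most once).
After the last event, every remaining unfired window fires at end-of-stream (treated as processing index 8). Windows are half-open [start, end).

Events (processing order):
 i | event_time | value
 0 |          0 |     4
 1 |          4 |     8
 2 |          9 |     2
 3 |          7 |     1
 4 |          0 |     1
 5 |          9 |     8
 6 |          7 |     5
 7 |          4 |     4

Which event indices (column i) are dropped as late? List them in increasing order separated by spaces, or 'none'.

i=0 t=0 v=4: → [0,2); WM=−∞
i=1 t=4 v=8: → [4,6); WM=3; [0,2) fires=1
i=2 t=9 v=2: → [8,10); WM=3
i=3 t=7 v=1: → [6,8); WM=8; [4,6) fires=1 [6,8) fires=1
i=4 t=0 v=1: DROP (t<8-1); WM=8
i=5 t=9 v=8: → [8,10); WM=8
i=6 t=7 v=5: → [6,8); WM=8
i=7 t=4 v=4: DROP (t<8-1); WM=8

4 7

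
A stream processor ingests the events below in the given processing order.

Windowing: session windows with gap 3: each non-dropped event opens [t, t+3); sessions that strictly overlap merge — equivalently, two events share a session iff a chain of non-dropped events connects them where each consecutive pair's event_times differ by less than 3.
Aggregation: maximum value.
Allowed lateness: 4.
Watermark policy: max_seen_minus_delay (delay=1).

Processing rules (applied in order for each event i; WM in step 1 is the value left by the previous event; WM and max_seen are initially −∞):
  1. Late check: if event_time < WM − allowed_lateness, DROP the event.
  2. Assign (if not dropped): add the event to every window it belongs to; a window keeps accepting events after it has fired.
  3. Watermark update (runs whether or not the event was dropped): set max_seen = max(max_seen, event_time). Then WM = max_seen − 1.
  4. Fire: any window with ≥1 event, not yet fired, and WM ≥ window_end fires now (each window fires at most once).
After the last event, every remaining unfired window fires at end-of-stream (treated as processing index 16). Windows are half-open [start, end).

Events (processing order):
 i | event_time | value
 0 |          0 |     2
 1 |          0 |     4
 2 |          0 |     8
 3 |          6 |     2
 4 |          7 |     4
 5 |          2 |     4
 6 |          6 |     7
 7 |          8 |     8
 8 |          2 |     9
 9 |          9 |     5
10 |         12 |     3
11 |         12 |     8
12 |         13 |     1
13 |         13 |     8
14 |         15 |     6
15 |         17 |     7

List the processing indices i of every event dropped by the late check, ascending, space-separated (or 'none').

i=0 t=0 v=2: → [0,3); WM=-1
i=1 t=0 v=4: → [0,3); WM=-1
i=2 t=0 v=8: → [0,3); WM=-1
i=3 t=6 v=2: → [6,9); WM=5
i=4 t=7 v=4: → [6,10); WM=6
i=5 t=2 v=4: → [0,5); WM=6
i=6 t=6 v=7: → [6,10); WM=6
i=7 t=8 v=8: → [6,11); WM=7
i=8 t=2 v=9: DROP (t<7-4); WM=7
i=9 t=9 v=5: → [6,12); WM=8
i=10 t=12 v=3: → [12,15); WM=11
i=11 t=12 v=8: → [12,15); WM=11
i=12 t=13 v=1: → [12,16); WM=12
i=13 t=13 v=8: → [12,16); WM=12
i=14 t=15 v=6: → [12,18); WM=14
i=15 t=17 v=7: → [12,20); WM=16

8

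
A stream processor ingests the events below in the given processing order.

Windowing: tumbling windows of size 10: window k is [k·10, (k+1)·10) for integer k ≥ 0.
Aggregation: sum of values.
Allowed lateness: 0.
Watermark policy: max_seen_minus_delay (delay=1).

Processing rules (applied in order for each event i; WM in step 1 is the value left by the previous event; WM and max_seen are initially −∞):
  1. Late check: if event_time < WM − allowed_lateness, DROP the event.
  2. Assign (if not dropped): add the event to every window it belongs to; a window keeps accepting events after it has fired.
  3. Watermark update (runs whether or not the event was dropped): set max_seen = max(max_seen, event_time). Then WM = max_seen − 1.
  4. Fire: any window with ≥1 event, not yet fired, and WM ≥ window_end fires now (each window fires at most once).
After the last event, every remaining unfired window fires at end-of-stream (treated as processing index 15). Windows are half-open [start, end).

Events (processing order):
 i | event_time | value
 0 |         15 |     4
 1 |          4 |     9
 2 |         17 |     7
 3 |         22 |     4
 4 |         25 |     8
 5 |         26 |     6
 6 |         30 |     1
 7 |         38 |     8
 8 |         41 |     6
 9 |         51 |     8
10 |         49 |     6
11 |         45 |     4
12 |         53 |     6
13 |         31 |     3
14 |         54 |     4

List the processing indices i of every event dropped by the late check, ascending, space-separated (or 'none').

i=0 t=15 v=4: → [10,20); WM=14
i=1 t=4 v=9: DROP (t<14-0); WM=14
i=2 t=17 v=7: → [10,20); WM=16
i=3 t=22 v=4: → [20,30); WM=21; [10,20) fires=11
i=4 t=25 v=8: → [20,30); WM=24
i=5 t=26 v=6: → [20,30); WM=25
i=6 t=30 v=1: → [30,40); WM=29
i=7 t=38 v=8: → [30,40); WM=37; [20,30) fires=18
i=8 t=41 v=6: → [40,50); WM=40; [30,40) fires=9
i=9 t=51 v=8: → [50,60); WM=50; [40,50) fires=6
i=10 t=49 v=6: DROP (t<50-0); WM=50
i=11 t=45 v=4: DROP (t<50-0); WM=50
i=12 t=53 v=6: → [50,60); WM=52
i=13 t=31 v=3: DROP (t<52-0); WM=52
i=14 t=54 v=4: → [50,60); WM=53

1 10 11 13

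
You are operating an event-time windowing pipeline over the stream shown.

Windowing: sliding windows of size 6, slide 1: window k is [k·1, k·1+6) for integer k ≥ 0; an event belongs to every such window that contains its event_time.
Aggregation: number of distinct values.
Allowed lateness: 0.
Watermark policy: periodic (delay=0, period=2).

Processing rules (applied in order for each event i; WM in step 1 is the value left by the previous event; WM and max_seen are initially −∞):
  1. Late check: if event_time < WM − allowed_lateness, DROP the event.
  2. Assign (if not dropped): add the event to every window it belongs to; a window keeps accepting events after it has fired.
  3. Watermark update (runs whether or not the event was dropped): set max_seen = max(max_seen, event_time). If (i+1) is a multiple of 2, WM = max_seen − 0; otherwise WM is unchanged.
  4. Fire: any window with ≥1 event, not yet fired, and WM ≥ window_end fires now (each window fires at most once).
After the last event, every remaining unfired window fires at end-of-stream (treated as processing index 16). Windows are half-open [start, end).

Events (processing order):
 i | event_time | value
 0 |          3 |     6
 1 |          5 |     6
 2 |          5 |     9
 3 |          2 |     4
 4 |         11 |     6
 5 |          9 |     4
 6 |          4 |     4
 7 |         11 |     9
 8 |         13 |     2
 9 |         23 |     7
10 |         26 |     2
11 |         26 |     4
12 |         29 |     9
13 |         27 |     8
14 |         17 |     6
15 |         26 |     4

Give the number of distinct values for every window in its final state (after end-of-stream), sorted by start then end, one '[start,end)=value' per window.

[0,6)=2 [1,7)=2 [2,8)=2 [3,9)=2 [4,10)=3 [5,11)=3 [6,12)=3 [7,13)=3 [8,14)=4 [9,15)=4 [10,16)=3 [11,17)=3 [12,18)=1 [13,19)=1 [18,24)=1 [19,25)=1 [20,26)=1 [21,27)=3 [22,28)=4 [23,29)=4 [24,30)=4 [25,31)=4 [26,32)=4 [27,33)=2 [28,34)=1 [29,35)=1

i=0 t=3 v=6: → [3,9),[2,8),[1,7),[0,6); WM=−∞
i=1 t=5 v=6: → [5,11),[4,10),[3,9),[2,8),[1,7),[0,6); WM=5
i=2 t=5 v=9: → [5,11),[4,10),[3,9),[2,8),[1,7),[0,6); WM=5
i=3 t=2 v=4: DROP (t<5-0); WM=5
i=4 t=11 v=6: → [11,17),[10,16),[9,15),[8,14),[7,13),[6,12); WM=5
i=5 t=9 v=4: → [9,15),[8,14),[7,13),[6,12),[5,11),[4,10); WM=11; [0,6) fires=2 [1,7) fires=2 [2,8) fires=2 [3,9) fires=2 [4,10) fires=3 [5,11) fires=3
i=6 t=4 v=4: DROP (t<11-0); WM=11
i=7 t=11 v=9: → [11,17),[10,16),[9,15),[8,14),[7,13),[6,12); WM=11
i=8 t=13 v=2: → [13,19),[12,18),[11,17),[10,16),[9,15),[8,14); WM=11
i=9 t=23 v=7: → [23,29),[22,28),[21,27),[20,26),[19,25),[18,24); WM=23; [6,12) fires=3 [7,13) fires=3 [8,14) fires=4 [9,15) fires=4 [10,16) fires=3 [11,17) fires=3 [12,18) fires=1 [13,19) fires=1
i=10 t=26 v=2: → [26,32),[25,31),[24,30),[23,29),[22,28),[21,27); WM=23
i=11 t=26 v=4: → [26,32),[25,31),[24,30),[23,29),[22,28),[21,27); WM=26; [18,24) fires=1 [19,25) fires=1 [20,26) fires=1
i=12 t=29 v=9: → [29,35),[28,34),[27,33),[26,32),[25,31),[24,30); WM=26
i=13 t=27 v=8: → [27,33),[26,32),[25,31),[24,30),[23,29),[22,28); WM=29; [21,27) fires=3 [22,28) fires=4 [23,29) fires=4
i=14 t=17 v=6: DROP (t<29-0); WM=29
i=15 t=26 v=4: DROP (t<29-0); WM=29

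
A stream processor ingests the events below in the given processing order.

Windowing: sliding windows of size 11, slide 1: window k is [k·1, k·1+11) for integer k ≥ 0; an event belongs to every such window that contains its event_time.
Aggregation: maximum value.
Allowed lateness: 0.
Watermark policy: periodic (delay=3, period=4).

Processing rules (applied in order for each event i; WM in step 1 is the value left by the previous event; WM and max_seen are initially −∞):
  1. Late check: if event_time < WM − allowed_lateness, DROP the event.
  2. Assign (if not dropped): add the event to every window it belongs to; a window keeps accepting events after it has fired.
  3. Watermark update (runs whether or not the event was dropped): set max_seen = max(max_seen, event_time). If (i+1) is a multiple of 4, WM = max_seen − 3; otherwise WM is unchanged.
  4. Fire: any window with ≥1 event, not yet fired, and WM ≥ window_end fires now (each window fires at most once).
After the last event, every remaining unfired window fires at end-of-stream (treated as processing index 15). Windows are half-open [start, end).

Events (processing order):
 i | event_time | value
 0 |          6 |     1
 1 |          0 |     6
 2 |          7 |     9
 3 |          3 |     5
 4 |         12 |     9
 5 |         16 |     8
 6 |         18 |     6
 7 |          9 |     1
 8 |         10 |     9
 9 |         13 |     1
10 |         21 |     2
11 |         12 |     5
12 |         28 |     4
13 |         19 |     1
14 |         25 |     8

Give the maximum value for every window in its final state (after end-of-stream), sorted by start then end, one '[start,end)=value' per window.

i=0 t=6 v=1: → [6,17),[5,16),[4,15),[3,14),[2,13),[1,12),[0,11); WM=−∞
i=1 t=0 v=6: → [0,11); WM=−∞
i=2 t=7 v=9: → [7,18),[6,17),[5,16),[4,15),[3,14),[2,13),[1,12),[0,11); WM=−∞
i=3 t=3 v=5: → [3,14),[2,13),[1,12),[0,11); WM=4
i=4 t=12 v=9: → [12,23),[11,22),[10,21),[9,20),[8,19),[7,18),[6,17),[5,16),[4,15),[3,14),[2,13); WM=4
i=5 t=16 v=8: → [16,27),[15,26),[14,25),[13,24),[12,23),[11,22),[10,21),[9,20),[8,19),[7,18),[6,17); WM=4
i=6 t=18 v=6: → [18,29),[17,28),[16,27),[15,26),[14,25),[13,24),[12,23),[11,22),[10,21),[9,20),[8,19); WM=4
i=7 t=9 v=1: → [9,20),[8,19),[7,18),[6,17),[5,16),[4,15),[3,14),[2,13),[1,12),[0,11); WM=15; [0,11) fires=9 [1,12) fires=9 [2,13) fires=9 [3,14) fires=9 [4,15) fires=9
i=8 t=10 v=9: DROP (t<15-0); WM=15
i=9 t=13 v=1: DROP (t<15-0); WM=15
i=10 t=21 v=2: → [21,32),[20,31),[19,30),[18,29),[17,28),[16,27),[15,26),[14,25),[13,24),[12,23),[11,22); WM=15
i=11 t=12 v=5: DROP (t<15-0); WM=18; [5,16) fires=9 [6,17) fires=9 [7,18) fires=9
i=12 t=28 v=4: → [28,39),[27,38),[26,37),[25,36),[24,35),[23,34),[22,33),[21,32),[20,31),[19,30),[18,29); WM=18
i=13 t=19 v=1: → [19,30),[18,29),[17,28),[16,27),[15,26),[14,25),[13,24),[12,23),[11,22),[10,21),[9,20); WM=18
i=14 t=25 v=8: → [25,36),[24,35),[23,34),[22,33),[21,32),[20,31),[19,30),[18,29),[17,28),[16,27),[15,26); WM=18

[0,11)=9 [1,12)=9 [2,13)=9 [3,14)=9 [4,15)=9 [5,16)=9 [6,17)=9 [7,18)=9 [8,19)=9 [9,20)=9 [10,21)=9 [11,22)=9 [12,23)=9 [13,24)=8 [14,25)=8 [15,26)=8 [16,27)=8 [17,28)=8 [18,29)=8 [19,30)=8 [20,31)=8 [21,32)=8 [22,33)=8 [23,34)=8 [24,35)=8 [25,36)=8 [26,37)=4 [27,38)=4 [28,39)=4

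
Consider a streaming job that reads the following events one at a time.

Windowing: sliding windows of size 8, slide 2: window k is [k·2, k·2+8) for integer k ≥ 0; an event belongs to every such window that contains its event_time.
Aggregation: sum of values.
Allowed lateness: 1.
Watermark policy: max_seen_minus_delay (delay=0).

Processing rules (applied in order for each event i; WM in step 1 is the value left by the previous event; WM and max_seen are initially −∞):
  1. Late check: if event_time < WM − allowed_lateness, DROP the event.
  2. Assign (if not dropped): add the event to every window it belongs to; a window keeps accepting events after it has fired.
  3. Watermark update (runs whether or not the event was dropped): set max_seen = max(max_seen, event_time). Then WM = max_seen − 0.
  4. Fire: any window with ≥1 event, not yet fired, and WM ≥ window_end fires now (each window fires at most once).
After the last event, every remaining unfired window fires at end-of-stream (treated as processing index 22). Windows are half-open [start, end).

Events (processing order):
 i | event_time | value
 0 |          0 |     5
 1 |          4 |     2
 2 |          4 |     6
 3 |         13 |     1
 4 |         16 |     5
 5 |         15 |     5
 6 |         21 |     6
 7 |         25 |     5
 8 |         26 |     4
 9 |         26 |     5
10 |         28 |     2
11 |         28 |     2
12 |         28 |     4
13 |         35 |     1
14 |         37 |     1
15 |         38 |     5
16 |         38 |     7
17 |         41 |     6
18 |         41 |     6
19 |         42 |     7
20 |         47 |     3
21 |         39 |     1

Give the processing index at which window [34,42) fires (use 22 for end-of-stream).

i=0 t=0 v=5: → [0,8); WM=0
i=1 t=4 v=2: → [4,12),[2,10),[0,8); WM=4
i=2 t=4 v=6: → [4,12),[2,10),[0,8); WM=4
i=3 t=13 v=1: → [12,20),[10,18),[8,16),[6,14); WM=13; [0,8) fires=13 [2,10) fires=8 [4,12) fires=8
i=4 t=16 v=5: → [16,24),[14,22),[12,20),[10,18); WM=16; [6,14) fires=1 [8,16) fires=1
i=5 t=15 v=5: → [14,22),[12,20),[10,18),[8,16); WM=16
i=6 t=21 v=6: → [20,28),[18,26),[16,24),[14,22); WM=21; [10,18) fires=11 [12,20) fires=11
i=7 t=25 v=5: → [24,32),[22,30),[20,28),[18,26); WM=25; [14,22) fires=16 [16,24) fires=11
i=8 t=26 v=4: → [26,34),[24,32),[22,30),[20,28); WM=26; [18,26) fires=11
i=9 t=26 v=5: → [26,34),[24,32),[22,30),[20,28); WM=26
i=10 t=28 v=2: → [28,36),[26,34),[24,32),[22,30); WM=28; [20,28) fires=20
i=11 t=28 v=2: → [28,36),[26,34),[24,32),[22,30); WM=28
i=12 t=28 v=4: → [28,36),[26,34),[24,32),[22,30); WM=28
i=13 t=35 v=1: → [34,42),[32,40),[30,38),[28,36); WM=35; [22,30) fires=22 [24,32) fires=22 [26,34) fires=17
i=14 t=37 v=1: → [36,44),[34,42),[32,40),[30,38); WM=37; [28,36) fires=9
i=15 t=38 v=5: → [38,46),[36,44),[34,42),[32,40); WM=38; [30,38) fires=2
i=16 t=38 v=7: → [38,46),[36,44),[34,42),[32,40); WM=38
i=17 t=41 v=6: → [40,48),[38,46),[36,44),[34,42); WM=41; [32,40) fires=14
i=18 t=41 v=6: → [40,48),[38,46),[36,44),[34,42); WM=41
i=19 t=42 v=7: → [42,50),[40,48),[38,46),[36,44); WM=42; [34,42) fires=26
i=20 t=47 v=3: → [46,54),[44,52),[42,50),[40,48); WM=47; [36,44) fires=32 [38,46) fires=31
i=21 t=39 v=1: DROP (t<47-1); WM=47

19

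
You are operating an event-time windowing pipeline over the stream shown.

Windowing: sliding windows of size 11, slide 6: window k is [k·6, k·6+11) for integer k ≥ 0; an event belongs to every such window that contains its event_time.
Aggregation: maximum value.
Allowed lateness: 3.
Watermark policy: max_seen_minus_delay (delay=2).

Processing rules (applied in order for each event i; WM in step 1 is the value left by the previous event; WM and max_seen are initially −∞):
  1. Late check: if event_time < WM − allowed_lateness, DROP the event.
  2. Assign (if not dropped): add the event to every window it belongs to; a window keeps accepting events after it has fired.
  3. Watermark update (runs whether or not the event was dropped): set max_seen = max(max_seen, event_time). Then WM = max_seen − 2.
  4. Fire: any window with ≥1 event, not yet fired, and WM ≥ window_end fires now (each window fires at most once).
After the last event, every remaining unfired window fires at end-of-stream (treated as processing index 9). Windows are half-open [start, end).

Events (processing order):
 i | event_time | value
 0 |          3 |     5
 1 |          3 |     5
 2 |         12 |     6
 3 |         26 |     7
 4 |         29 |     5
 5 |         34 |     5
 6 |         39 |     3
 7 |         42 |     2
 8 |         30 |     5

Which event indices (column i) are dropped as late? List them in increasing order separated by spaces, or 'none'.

8

i=0 t=3 v=5: → [0,11); WM=1
i=1 t=3 v=5: → [0,11); WM=1
i=2 t=12 v=6: → [12,23),[6,17); WM=10
i=3 t=26 v=7: → [24,35),[18,29); WM=24; [0,11) fires=5 [6,17) fires=6 [12,23) fires=6
i=4 t=29 v=5: → [24,35); WM=27
i=5 t=34 v=5: → [30,41),[24,35); WM=32; [18,29) fires=7
i=6 t=39 v=3: → [36,47),[30,41); WM=37; [24,35) fires=7
i=7 t=42 v=2: → [42,53),[36,47); WM=40
i=8 t=30 v=5: DROP (t<40-3); WM=40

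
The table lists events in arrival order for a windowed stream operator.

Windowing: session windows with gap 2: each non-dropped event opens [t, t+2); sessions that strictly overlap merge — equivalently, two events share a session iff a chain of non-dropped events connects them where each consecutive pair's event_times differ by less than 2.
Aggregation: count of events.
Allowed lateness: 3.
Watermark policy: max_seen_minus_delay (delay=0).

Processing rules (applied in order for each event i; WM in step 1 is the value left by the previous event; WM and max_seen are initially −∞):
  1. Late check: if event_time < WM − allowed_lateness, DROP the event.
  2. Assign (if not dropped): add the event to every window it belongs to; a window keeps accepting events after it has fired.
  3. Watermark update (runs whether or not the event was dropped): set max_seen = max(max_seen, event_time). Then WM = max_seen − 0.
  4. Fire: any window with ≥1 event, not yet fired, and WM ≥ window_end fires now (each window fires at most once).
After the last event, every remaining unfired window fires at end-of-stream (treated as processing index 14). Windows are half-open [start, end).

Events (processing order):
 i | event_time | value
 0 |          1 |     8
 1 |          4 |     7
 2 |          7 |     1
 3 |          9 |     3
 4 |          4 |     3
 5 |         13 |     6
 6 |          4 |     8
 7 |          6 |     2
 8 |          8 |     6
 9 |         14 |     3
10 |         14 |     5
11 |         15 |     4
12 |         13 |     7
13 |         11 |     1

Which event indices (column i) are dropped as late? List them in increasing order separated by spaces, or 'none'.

4 6 7 8 13

i=0 t=1 v=8: → [1,3); WM=1
i=1 t=4 v=7: → [4,6); WM=4
i=2 t=7 v=1: → [7,9); WM=7
i=3 t=9 v=3: → [9,11); WM=9
i=4 t=4 v=3: DROP (t<9-3); WM=9
i=5 t=13 v=6: → [13,15); WM=13
i=6 t=4 v=8: DROP (t<13-3); WM=13
i=7 t=6 v=2: DROP (t<13-3); WM=13
i=8 t=8 v=6: DROP (t<13-3); WM=13
i=9 t=14 v=3: → [13,16); WM=14
i=10 t=14 v=5: → [13,16); WM=14
i=11 t=15 v=4: → [13,17); WM=15
i=12 t=13 v=7: → [13,17); WM=15
i=13 t=11 v=1: DROP (t<15-3); WM=15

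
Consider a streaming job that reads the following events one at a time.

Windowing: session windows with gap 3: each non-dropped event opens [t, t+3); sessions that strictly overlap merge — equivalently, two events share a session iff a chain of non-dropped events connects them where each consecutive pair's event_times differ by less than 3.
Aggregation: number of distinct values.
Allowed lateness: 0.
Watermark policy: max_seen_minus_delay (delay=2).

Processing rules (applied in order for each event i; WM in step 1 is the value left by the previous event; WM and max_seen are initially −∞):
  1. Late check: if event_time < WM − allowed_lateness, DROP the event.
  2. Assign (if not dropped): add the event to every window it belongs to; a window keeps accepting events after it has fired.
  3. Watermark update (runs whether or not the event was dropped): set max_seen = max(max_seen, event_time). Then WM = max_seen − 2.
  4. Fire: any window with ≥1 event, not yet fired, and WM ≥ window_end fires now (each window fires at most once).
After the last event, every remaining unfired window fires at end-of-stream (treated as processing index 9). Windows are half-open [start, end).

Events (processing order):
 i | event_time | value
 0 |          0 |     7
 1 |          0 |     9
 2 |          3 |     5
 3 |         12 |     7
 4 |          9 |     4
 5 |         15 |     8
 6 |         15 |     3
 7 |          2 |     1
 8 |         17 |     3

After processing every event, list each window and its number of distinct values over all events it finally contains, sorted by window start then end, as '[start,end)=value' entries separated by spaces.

i=0 t=0 v=7: → [0,3); WM=-2
i=1 t=0 v=9: → [0,3); WM=-2
i=2 t=3 v=5: → [3,6); WM=1
i=3 t=12 v=7: → [12,15); WM=10
i=4 t=9 v=4: DROP (t<10-0); WM=10
i=5 t=15 v=8: → [15,18); WM=13
i=6 t=15 v=3: → [15,18); WM=13
i=7 t=2 v=1: DROP (t<13-0); WM=13
i=8 t=17 v=3: → [15,20); WM=15

[0,3)=2 [3,6)=1 [12,15)=1 [15,20)=2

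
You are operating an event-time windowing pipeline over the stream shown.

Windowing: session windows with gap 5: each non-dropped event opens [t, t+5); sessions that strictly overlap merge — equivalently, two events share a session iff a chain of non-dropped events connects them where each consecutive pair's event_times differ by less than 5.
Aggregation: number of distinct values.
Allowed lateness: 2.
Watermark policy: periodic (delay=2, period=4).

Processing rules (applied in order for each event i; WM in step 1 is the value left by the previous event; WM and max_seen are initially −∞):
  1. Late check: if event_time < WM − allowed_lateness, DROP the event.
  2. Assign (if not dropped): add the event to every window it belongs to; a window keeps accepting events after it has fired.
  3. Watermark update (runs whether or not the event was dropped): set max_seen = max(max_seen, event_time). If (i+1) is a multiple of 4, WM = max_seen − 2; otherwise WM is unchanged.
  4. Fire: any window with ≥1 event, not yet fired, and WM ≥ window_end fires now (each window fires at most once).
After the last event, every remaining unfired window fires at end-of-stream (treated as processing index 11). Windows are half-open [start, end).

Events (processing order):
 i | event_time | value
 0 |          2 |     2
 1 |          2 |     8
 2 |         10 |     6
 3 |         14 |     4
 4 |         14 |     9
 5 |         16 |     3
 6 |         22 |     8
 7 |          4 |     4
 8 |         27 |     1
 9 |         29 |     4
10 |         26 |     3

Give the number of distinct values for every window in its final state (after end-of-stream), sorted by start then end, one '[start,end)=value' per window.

[2,7)=2 [10,21)=4 [22,34)=4

i=0 t=2 v=2: → [2,7); WM=−∞
i=1 t=2 v=8: → [2,7); WM=−∞
i=2 t=10 v=6: → [10,15); WM=−∞
i=3 t=14 v=4: → [10,19); WM=12
i=4 t=14 v=9: → [10,19); WM=12
i=5 t=16 v=3: → [10,21); WM=12
i=6 t=22 v=8: → [22,27); WM=12
i=7 t=4 v=4: DROP (t<12-2); WM=20
i=8 t=27 v=1: → [27,32); WM=20
i=9 t=29 v=4: → [27,34); WM=20
i=10 t=26 v=3: → [22,34); WM=20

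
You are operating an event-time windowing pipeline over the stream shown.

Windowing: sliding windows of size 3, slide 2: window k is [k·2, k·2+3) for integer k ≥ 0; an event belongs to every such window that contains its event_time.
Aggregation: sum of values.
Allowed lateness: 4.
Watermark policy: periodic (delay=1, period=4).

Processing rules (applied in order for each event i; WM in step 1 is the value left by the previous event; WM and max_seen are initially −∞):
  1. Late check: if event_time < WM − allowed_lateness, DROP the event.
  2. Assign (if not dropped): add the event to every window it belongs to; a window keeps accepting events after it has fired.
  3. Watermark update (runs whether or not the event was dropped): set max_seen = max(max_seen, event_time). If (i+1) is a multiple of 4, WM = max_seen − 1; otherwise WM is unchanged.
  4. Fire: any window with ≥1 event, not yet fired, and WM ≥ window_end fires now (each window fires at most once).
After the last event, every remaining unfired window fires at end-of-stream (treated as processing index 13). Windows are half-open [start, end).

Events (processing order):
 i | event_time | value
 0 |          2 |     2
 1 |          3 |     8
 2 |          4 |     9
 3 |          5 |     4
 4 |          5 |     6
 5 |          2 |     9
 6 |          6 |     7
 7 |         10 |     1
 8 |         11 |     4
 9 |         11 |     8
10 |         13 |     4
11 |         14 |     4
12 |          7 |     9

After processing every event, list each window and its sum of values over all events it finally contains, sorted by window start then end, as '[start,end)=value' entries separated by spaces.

[0,3)=11 [2,5)=28 [4,7)=26 [6,9)=7 [8,11)=1 [10,13)=13 [12,15)=8 [14,17)=4

i=0 t=2 v=2: → [2,5),[0,3); WM=−∞
i=1 t=3 v=8: → [2,5); WM=−∞
i=2 t=4 v=9: → [4,7),[2,5); WM=−∞
i=3 t=5 v=4: → [4,7); WM=4; [0,3) fires=2
i=4 t=5 v=6: → [4,7); WM=4
i=5 t=2 v=9: → [2,5),[0,3); WM=4
i=6 t=6 v=7: → [6,9),[4,7); WM=4
i=7 t=10 v=1: → [10,13),[8,11); WM=9; [2,5) fires=28 [4,7) fires=26 [6,9) fires=7
i=8 t=11 v=4: → [10,13); WM=9
i=9 t=11 v=8: → [10,13); WM=9
i=10 t=13 v=4: → [12,15); WM=9
i=11 t=14 v=4: → [14,17),[12,15); WM=13; [8,11) fires=1 [10,13) fires=13
i=12 t=7 v=9: DROP (t<13-4); WM=13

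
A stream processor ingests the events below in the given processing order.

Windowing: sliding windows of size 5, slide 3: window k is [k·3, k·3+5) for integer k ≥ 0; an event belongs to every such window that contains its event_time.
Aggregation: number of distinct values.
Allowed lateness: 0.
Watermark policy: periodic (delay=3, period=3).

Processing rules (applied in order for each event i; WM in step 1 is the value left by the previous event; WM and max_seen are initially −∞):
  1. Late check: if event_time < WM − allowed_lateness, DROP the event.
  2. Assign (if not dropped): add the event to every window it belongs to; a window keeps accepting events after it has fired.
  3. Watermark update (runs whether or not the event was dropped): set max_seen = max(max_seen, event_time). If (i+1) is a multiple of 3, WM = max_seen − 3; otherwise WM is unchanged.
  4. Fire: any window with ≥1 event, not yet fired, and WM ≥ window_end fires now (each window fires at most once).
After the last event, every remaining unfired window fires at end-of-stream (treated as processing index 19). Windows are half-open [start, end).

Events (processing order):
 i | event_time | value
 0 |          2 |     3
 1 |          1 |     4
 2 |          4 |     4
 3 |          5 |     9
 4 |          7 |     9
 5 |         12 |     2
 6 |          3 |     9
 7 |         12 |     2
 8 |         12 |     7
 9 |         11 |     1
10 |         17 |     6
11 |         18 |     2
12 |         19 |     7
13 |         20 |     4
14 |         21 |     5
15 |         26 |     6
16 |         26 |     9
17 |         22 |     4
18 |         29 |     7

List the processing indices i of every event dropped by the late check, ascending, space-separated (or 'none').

i=0 t=2 v=3: → [0,5); WM=−∞
i=1 t=1 v=4: → [0,5); WM=−∞
i=2 t=4 v=4: → [3,8),[0,5); WM=1
i=3 t=5 v=9: → [3,8); WM=1
i=4 t=7 v=9: → [6,11),[3,8); WM=1
i=5 t=12 v=2: → [12,17),[9,14); WM=9; [0,5) fires=2 [3,8) fires=2
i=6 t=3 v=9: DROP (t<9-0); WM=9
i=7 t=12 v=2: → [12,17),[9,14); WM=9
i=8 t=12 v=7: → [12,17),[9,14); WM=9
i=9 t=11 v=1: → [9,14); WM=9
i=10 t=17 v=6: → [15,20); WM=9
i=11 t=18 v=2: → [18,23),[15,20); WM=15; [6,11) fires=1 [9,14) fires=3
i=12 t=19 v=7: → [18,23),[15,20); WM=15
i=13 t=20 v=4: → [18,23); WM=15
i=14 t=21 v=5: → [21,26),[18,23); WM=18; [12,17) fires=2
i=15 t=26 v=6: → [24,29); WM=18
i=16 t=26 v=9: → [24,29); WM=18
i=17 t=22 v=4: → [21,26),[18,23); WM=23; [15,20) fires=3 [18,23) fires=4
i=18 t=29 v=7: → [27,32); WM=23

6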